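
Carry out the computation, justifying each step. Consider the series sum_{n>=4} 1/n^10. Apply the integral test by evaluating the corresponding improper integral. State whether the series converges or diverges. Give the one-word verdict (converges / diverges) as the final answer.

Let f(x) = x^(-10). Then f is positive, continuous, and decreasing on [4, infinity), so the integral test applies.
Compute the improper integral int_{4}^infinity f(x) dx:
  antiderivative F(x) = -1/(9*x^9).
  As x -> infinity, F(x) -> 0 (since p = 10 > 1).
  So int = F(infinity) - F(4) = 0 - (-1/2359296) = 1/2359296.
  Finite, so by the integral test, the series converges.

converges


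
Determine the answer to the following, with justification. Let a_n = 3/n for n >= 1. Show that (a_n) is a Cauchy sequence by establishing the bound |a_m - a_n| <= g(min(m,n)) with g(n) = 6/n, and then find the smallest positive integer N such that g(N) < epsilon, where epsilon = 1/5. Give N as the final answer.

For any m, n >= 1, by the triangle inequality:
|a_m - a_n| = |3/m - 3/n| <= 3*1/m + 3*1/n <= 6/min(m,n).
So g(n) = 6/n bounds the Cauchy difference. Since g(n) -> 0, (a_n) is Cauchy.
Now solve g(N) < 1/5: 6/N < 1/5 <=> N > 6 / (1/5) = 30.
The smallest integer strictly greater than 30 is N = 31.
Check: g(31) = 6/31 = 6/31 < 1/5; g(30) = 1/5 >= 1/5. So N = 31.

31


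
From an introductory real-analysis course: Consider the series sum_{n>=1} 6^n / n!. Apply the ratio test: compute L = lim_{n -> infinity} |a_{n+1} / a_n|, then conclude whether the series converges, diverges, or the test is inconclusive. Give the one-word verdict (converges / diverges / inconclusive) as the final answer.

Let a_n denote the general term. Form the ratio a_{n+1}/a_n and simplify:
a_{n+1}/a_n = 6/(n + 1)
Take the limit as n -> infinity: L = 0.
Since L = 0 < 1, the ratio test implies the series converges.

converges


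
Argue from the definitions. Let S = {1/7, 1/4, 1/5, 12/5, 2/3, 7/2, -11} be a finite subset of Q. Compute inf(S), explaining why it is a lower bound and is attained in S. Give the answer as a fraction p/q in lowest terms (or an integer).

S is finite, so inf(S) = min(S).
Sorted increasing:
-11, 1/7, 1/5, 1/4, 2/3, 12/5, 7/2
The extremum is -11.
For every x in S, x >= -11. And -11 is in S, so it is attained.
Therefore inf(S) = -11.

-11


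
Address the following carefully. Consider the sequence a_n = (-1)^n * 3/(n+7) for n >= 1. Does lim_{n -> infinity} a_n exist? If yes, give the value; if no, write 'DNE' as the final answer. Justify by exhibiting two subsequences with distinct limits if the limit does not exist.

Examine the behaviour of a_n along subsequences.
Even-n subsequence a_{2k} = 3/(2k+7) -> 0. Odd-n subsequence a_{2k+1} = -3/(2k+8) -> 0. Both tend to 0, which suggests the limit is 0; verify directly.
|a_n - 0| = 3/(n+7) < 3/n for every n >= 1.
Given epsilon > 0, choose a positive integer N > 3/epsilon. Then for all n >= N, |a_n| < 3/n <= 3/N < epsilon.
So by the definition of the limit, lim a_n exists and equals 0.

0


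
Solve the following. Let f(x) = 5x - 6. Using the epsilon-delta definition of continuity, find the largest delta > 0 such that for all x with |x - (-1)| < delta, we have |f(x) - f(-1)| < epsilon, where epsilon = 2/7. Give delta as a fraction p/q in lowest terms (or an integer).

We compute f(-1) = 5*(-1) - 6 = -11.
|f(x) - f(-1)| = |5x - 6 - (-11)| = |5(x - (-1))| = 5|x - (-1)|.
We need 5|x - (-1)| < 2/7, i.e. |x - (-1)| < 2/7 / 5 = 2/35.
So any delta <= 2/35 works. Conversely, if delta > 2/35, then x = -1 + 2/35 satisfies |x - (-1)| = 2/35 < delta but |f(x) - f(-1)| = 5 * 2/35 = 2/7, which is not < 2/7; so no larger delta works.
Hence the largest such delta is 2/35.

2/35


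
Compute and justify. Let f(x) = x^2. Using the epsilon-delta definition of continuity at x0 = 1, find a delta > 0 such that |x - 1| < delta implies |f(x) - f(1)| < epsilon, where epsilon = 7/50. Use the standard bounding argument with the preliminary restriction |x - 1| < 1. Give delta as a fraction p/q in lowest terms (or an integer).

Factor: |x^2 - (1)^2| = |x - 1| * |x + 1|.
Impose |x - 1| < 1 first. Then |x + 1| = |(x - 1) + 2*(1)| <= |x - 1| + 2*|1| < 1 + 2 = 3.
So |x^2 - (1)^2| < delta * 3.
We need delta * 3 <= 7/50, i.e. delta <= 7/50/3 = 7/150.
Since 7/150 < 1, this is tighter than 1; take delta = 7/150.
So delta = 7/150 works.

7/150


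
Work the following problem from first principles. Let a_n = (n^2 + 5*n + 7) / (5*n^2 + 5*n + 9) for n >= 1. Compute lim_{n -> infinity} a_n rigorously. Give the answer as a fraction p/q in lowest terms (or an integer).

Divide numerator and denominator by n^2, the highest power:
numerator / n^2 = 1 + 5/n + 7/n^2
denominator / n^2 = 5 + 5/n + 9/n^2
As n -> infinity, all terms of the form c/n^k (k >= 1) tend to 0.
So numerator / n^2 -> 1 and denominator / n^2 -> 5.
Therefore lim a_n = 1/5.

1/5


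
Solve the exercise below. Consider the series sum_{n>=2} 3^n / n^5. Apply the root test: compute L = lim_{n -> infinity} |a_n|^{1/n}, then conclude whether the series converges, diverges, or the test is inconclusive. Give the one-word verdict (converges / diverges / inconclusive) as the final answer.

Let a_n denote the general term. Form |a_n|^(1/n) and simplify:
|a_n|^(1/n) = 3/n^(5/n)
Take the limit as n -> infinity: L = 3.
Since L = 3 > 1, the root test implies divergence.

diverges


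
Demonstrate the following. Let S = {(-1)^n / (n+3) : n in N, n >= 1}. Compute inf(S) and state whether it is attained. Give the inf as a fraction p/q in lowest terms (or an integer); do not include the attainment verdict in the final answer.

Analysis:
- Values: -1/4, 1/5, -1/6, 1/7, -1/8, ...
- Positive terms (even n): 1/(2+3), 1/(4+3), ... decreasing -> max = 1/5 (n=2).
- Negative terms (odd n): -1/(1+3), -1/(3+3), ... increasing -> min = -1/4 (n=1).
- So sup = 1/5 (attained at n=2); inf = -1/4 (attained at n=1).
Conclusion: inf(S) = -1/4, attained in S.

-1/4


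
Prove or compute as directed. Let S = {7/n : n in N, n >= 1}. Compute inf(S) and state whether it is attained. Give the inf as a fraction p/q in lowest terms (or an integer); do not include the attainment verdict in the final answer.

Analysis:
- Values: 7, 7/2, 7/3, 7/4, ... strictly decreasing.
- The maximum is 7 (n=1); sup = 7 (attained).
- The set is bounded below by 0; 7/n -> 0 so 0 is the greatest lower bound.
- 0 is not in the set, so inf = 0 is not attained.
Conclusion: inf(S) = 0, not attained in S.

0


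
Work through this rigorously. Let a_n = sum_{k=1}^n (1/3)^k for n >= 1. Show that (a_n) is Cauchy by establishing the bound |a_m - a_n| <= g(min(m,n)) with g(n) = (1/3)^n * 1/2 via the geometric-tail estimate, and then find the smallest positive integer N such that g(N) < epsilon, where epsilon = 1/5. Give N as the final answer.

For m > n >= 1: |a_m - a_n| = sum_{k=n+1}^m (1/3)^k < sum_{k=n+1}^infinity (1/3)^k = (1/3)^(n+1) / (1 - 1/3) = (1/3)^n * (1/3) * (3/2) = (1/3)^n * 1/2.
So g(n) = (1/3)^n / 2. Since g(n) -> 0, (a_n) is Cauchy.
Now solve g(N) < 1/5: (1/3)^N / 2 < 1/5 <=> 3^N > 1 / (2 * 1/5) = 5/2.
Check powers of 3: 3^0 = 1 <= 5/2, 3^1 = 3 > 5/2.
So the smallest such N is 1. Check: g(1) = 1/(2 * 3) = 1/6 < 1/5.

1


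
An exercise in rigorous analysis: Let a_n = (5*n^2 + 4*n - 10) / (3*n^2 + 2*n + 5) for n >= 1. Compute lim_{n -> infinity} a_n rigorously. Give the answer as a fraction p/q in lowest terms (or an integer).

Divide numerator and denominator by n^2, the highest power:
numerator / n^2 = 5 + 4/n - 10/n^2
denominator / n^2 = 3 + 2/n + 5/n^2
As n -> infinity, all terms of the form c/n^k (k >= 1) tend to 0.
So numerator / n^2 -> 5 and denominator / n^2 -> 3.
Therefore lim a_n = 5/3.

5/3


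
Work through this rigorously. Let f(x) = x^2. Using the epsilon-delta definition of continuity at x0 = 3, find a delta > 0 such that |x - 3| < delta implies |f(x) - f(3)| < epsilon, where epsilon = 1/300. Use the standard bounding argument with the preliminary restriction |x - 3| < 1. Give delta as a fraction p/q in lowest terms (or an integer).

Factor: |x^2 - (3)^2| = |x - 3| * |x + 3|.
Impose |x - 3| < 1 first. Then |x + 3| = |(x - 3) + 2*(3)| <= |x - 3| + 2*|3| < 1 + 6 = 7.
So |x^2 - (3)^2| < delta * 7.
We need delta * 7 <= 1/300, i.e. delta <= 1/300/7 = 1/2100.
Since 1/2100 < 1, this is tighter than 1; take delta = 1/2100.
So delta = 1/2100 works.

1/2100


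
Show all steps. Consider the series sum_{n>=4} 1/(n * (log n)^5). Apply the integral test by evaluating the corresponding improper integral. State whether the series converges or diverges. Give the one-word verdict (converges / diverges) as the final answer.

Let f(x) = 1/(x*log(x)^5). Then f is positive, continuous, and decreasing on [4, infinity), so the integral test applies.
Compute the improper integral int_{4}^infinity f(x) dx:
  antiderivative F(x) = -1/(4*log(x)^4).
  F(x) -> 0 as x -> infinity.  int = 0 - F(4) = 1/(4*log(4)^4) < infinity. By the integral test, the series converges.

converges


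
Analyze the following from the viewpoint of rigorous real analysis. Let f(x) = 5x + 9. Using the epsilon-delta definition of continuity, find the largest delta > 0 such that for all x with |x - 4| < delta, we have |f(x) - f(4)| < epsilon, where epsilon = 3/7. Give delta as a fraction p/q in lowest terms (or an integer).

We compute f(4) = 5*(4) + 9 = 29.
|f(x) - f(4)| = |5x + 9 - (29)| = |5(x - 4)| = 5|x - 4|.
We need 5|x - 4| < 3/7, i.e. |x - 4| < 3/7 / 5 = 3/35.
So any delta <= 3/35 works. Conversely, if delta > 3/35, then x = 4 + 3/35 satisfies |x - 4| = 3/35 < delta but |f(x) - f(4)| = 5 * 3/35 = 3/7, which is not < 3/7; so no larger delta works.
Hence the largest such delta is 3/35.

3/35


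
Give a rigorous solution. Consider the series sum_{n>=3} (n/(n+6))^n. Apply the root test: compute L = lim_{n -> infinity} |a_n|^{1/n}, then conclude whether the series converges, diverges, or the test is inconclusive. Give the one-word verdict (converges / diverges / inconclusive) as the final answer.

Let a_n denote the general term. Form |a_n|^(1/n) and simplify:
|a_n|^(1/n) = n/(n + 6)
Take the limit as n -> infinity: L = 1.
Since L = 1, the root test is inconclusive. (In fact a_n = (n/(n+6))^n -> e^(-6) != 0, so the nth-term test shows divergence; but the root test itself gives no conclusion.)

inconclusive


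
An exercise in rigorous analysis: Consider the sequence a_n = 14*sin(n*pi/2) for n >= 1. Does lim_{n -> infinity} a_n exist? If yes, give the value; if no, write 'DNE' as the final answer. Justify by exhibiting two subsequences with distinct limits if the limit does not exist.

Examine the behaviour of a_n along subsequences.
a_{4k+1} = 14*sin(pi/2 + 2k*pi) = 14 -> 14. a_{4k+3} = 14*sin(3pi/2 + 2k*pi) = -14 -> -14.
Since these two subsequential limits are 14 and -14, distinct, the full sequence cannot converge (a convergent sequence has all subsequences tending to the same limit). So lim a_n does not exist.

DNE


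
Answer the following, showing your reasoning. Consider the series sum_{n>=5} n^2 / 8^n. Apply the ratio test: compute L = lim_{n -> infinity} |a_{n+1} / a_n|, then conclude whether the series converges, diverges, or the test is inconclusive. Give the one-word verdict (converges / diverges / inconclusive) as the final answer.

Let a_n denote the general term. Form the ratio a_{n+1}/a_n and simplify:
a_{n+1}/a_n = (n + 1)^2/(8*n^2)
Take the limit as n -> infinity: L = 1/8.
Since L = 1/8 < 1, the ratio test implies the series converges.

converges


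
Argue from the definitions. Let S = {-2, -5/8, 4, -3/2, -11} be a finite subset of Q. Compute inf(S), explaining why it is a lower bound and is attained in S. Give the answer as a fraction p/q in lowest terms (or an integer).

S is finite, so inf(S) = min(S).
Sorted increasing:
-11, -2, -3/2, -5/8, 4
The extremum is -11.
For every x in S, x >= -11. And -11 is in S, so it is attained.
Therefore inf(S) = -11.

-11


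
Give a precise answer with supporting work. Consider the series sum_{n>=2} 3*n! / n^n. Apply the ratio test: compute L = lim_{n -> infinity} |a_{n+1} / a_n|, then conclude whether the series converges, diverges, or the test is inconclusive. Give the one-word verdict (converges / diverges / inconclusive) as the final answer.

Let a_n denote the general term. Form the ratio a_{n+1}/a_n and simplify:
a_{n+1}/a_n = (n/(n + 1))^n
Take the limit as n -> infinity: L = exp(-1).
Since L = exp(-1) < 1, the ratio test implies the series converges.

converges


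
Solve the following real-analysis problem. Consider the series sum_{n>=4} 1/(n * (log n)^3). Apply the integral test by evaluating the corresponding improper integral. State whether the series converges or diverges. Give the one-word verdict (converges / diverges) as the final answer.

Let f(x) = 1/(x*log(x)^3). Then f is positive, continuous, and decreasing on [4, infinity), so the integral test applies.
Compute the improper integral int_{4}^infinity f(x) dx:
  antiderivative F(x) = -1/(2*log(x)^2).
  F(x) -> 0 as x -> infinity.  int = 0 - F(4) = 1/(2*log(4)^2) < infinity. By the integral test, the series converges.

converges


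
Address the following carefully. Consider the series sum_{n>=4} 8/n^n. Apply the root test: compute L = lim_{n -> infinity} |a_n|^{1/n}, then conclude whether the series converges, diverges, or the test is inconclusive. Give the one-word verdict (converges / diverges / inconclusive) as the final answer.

Let a_n denote the general term. Form |a_n|^(1/n) and simplify:
|a_n|^(1/n) = 2^(3/n)/n
Take the limit as n -> infinity: L = 0.
Since L = 0 < 1, the root test implies convergence.

converges


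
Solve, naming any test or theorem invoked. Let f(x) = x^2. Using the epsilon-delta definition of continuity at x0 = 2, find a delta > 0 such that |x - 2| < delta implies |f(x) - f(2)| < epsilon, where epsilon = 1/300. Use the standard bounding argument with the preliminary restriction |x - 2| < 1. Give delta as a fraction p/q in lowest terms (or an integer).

Factor: |x^2 - (2)^2| = |x - 2| * |x + 2|.
Impose |x - 2| < 1 first. Then |x + 2| = |(x - 2) + 2*(2)| <= |x - 2| + 2*|2| < 1 + 4 = 5.
So |x^2 - (2)^2| < delta * 5.
We need delta * 5 <= 1/300, i.e. delta <= 1/300/5 = 1/1500.
Since 1/1500 < 1, this is tighter than 1; take delta = 1/1500.
So delta = 1/1500 works.

1/1500


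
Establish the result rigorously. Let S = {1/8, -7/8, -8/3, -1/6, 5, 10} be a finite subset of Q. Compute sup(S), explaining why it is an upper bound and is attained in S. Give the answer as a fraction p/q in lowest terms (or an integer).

S is finite, so sup(S) = max(S).
Sorted decreasing:
10, 5, 1/8, -1/6, -7/8, -8/3
The extremum is 10.
For every x in S, x <= 10. And 10 is in S, so it is attained.
Therefore sup(S) = 10.

10


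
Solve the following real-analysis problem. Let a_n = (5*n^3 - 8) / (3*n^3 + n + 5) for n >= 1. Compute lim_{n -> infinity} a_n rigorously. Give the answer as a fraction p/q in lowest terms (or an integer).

Divide numerator and denominator by n^3, the highest power:
numerator / n^3 = 5 - 8/n^3
denominator / n^3 = 3 + n^(-2) + 5/n^3
As n -> infinity, all terms of the form c/n^k (k >= 1) tend to 0.
So numerator / n^3 -> 5 and denominator / n^3 -> 3.
Therefore lim a_n = 5/3.

5/3


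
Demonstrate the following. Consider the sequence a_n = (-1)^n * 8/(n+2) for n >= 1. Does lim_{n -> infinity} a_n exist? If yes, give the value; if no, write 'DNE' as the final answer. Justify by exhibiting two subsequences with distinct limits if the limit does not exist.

Examine the behaviour of a_n along subsequences.
Even-n subsequence a_{2k} = 8/(2k+2) -> 0. Odd-n subsequence a_{2k+1} = -8/(2k+3) -> 0. Both tend to 0, which suggests the limit is 0; verify directly.
|a_n - 0| = 8/(n+2) < 8/n for every n >= 1.
Given epsilon > 0, choose a positive integer N > 8/epsilon. Then for all n >= N, |a_n| < 8/n <= 8/N < epsilon.
So by the definition of the limit, lim a_n exists and equals 0.

0


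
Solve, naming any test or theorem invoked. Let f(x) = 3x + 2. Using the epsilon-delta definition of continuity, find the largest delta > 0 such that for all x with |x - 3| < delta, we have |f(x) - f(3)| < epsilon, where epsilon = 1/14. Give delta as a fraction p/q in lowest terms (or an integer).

We compute f(3) = 3*(3) + 2 = 11.
|f(x) - f(3)| = |3x + 2 - (11)| = |3(x - 3)| = 3|x - 3|.
We need 3|x - 3| < 1/14, i.e. |x - 3| < 1/14 / 3 = 1/42.
So any delta <= 1/42 works. Conversely, if delta > 1/42, then x = 3 + 1/42 satisfies |x - 3| = 1/42 < delta but |f(x) - f(3)| = 3 * 1/42 = 1/14, which is not < 1/14; so no larger delta works.
Hence the largest such delta is 1/42.

1/42


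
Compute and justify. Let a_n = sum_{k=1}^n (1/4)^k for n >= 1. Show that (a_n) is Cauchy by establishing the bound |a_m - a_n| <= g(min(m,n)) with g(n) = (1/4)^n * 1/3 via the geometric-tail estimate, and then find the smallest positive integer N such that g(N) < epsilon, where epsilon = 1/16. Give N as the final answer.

For m > n >= 1: |a_m - a_n| = sum_{k=n+1}^m (1/4)^k < sum_{k=n+1}^infinity (1/4)^k = (1/4)^(n+1) / (1 - 1/4) = (1/4)^n * (1/4) * (4/3) = (1/4)^n * 1/3.
So g(n) = (1/4)^n / 3. Since g(n) -> 0, (a_n) is Cauchy.
Now solve g(N) < 1/16: (1/4)^N / 3 < 1/16 <=> 4^N > 1 / (3 * 1/16) = 16/3.
Check powers of 4: 4^1 = 4 <= 16/3, 4^2 = 16 > 16/3.
So the smallest such N is 2. Check: g(2) = 1/(3 * 16) = 1/48 < 1/16.

2


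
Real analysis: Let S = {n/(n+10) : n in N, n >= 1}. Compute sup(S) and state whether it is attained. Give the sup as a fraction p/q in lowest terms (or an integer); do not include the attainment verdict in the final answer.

Analysis:
- Values: 1/11, 1/6, 3/13, 2/7, ... strictly increasing.
- Minimum is 1/11 (n=1); inf = 1/11 (attained).
- n/(n+10) = 1 - 10/(n+10) -> 1 from below as n -> infinity, and never equals 1.
- So sup = 1 (not attained).
Conclusion: sup(S) = 1, not attained in S.

1


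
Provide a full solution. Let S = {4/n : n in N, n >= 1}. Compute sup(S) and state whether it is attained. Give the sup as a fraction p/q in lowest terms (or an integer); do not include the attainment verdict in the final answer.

Analysis:
- Values: 4, 2, 4/3, 1, ... strictly decreasing.
- The maximum is 4 (n=1); sup = 4 (attained).
- The set is bounded below by 0; 4/n -> 0 so 0 is the greatest lower bound.
- 0 is not in the set, so inf = 0 is not attained.
Conclusion: sup(S) = 4, attained in S.

4


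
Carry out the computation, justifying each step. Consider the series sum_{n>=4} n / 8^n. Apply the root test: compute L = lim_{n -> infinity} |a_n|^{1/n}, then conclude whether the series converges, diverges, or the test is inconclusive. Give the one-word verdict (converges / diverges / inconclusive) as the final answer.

Let a_n denote the general term. Form |a_n|^(1/n) and simplify:
|a_n|^(1/n) = n^(1/n)/8
Take the limit as n -> infinity: L = 1/8.
Since L = 1/8 < 1, the root test implies convergence.

converges


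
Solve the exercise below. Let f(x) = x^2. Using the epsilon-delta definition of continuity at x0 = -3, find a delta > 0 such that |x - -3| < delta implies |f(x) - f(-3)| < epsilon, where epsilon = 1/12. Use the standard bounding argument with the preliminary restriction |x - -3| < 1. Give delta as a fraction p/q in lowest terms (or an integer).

Factor: |x^2 - (-3)^2| = |x - -3| * |x + -3|.
Impose |x - -3| < 1 first. Then |x + -3| = |(x - -3) + 2*(-3)| <= |x - -3| + 2*|-3| < 1 + 6 = 7.
So |x^2 - (-3)^2| < delta * 7.
We need delta * 7 <= 1/12, i.e. delta <= 1/12/7 = 1/84.
Since 1/84 < 1, this is tighter than 1; take delta = 1/84.
So delta = 1/84 works.

1/84


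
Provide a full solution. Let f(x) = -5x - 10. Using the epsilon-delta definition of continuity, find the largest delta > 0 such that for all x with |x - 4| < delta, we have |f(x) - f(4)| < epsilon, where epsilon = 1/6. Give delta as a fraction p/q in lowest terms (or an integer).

We compute f(4) = -5*(4) - 10 = -30.
|f(x) - f(4)| = |-5x - 10 - (-30)| = |-5(x - 4)| = 5|x - 4|.
We need 5|x - 4| < 1/6, i.e. |x - 4| < 1/6 / 5 = 1/30.
So any delta <= 1/30 works. Conversely, if delta > 1/30, then x = 4 + 1/30 satisfies |x - 4| = 1/30 < delta but |f(x) - f(4)| = 5 * 1/30 = 1/6, which is not < 1/6; so no larger delta works.
Hence the largest such delta is 1/30.

1/30


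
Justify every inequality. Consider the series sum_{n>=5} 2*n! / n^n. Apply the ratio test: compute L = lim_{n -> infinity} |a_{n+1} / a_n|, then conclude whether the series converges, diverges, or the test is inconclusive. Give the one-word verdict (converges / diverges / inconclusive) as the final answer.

Let a_n denote the general term. Form the ratio a_{n+1}/a_n and simplify:
a_{n+1}/a_n = (n/(n + 1))^n
Take the limit as n -> infinity: L = exp(-1).
Since L = exp(-1) < 1, the ratio test implies the series converges.

converges


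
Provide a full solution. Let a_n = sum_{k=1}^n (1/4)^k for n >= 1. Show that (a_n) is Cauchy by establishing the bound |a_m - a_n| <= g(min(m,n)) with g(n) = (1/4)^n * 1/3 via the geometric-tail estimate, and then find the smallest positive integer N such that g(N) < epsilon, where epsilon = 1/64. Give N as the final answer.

For m > n >= 1: |a_m - a_n| = sum_{k=n+1}^m (1/4)^k < sum_{k=n+1}^infinity (1/4)^k = (1/4)^(n+1) / (1 - 1/4) = (1/4)^n * (1/4) * (4/3) = (1/4)^n * 1/3.
So g(n) = (1/4)^n / 3. Since g(n) -> 0, (a_n) is Cauchy.
Now solve g(N) < 1/64: (1/4)^N / 3 < 1/64 <=> 4^N > 1 / (3 * 1/64) = 64/3.
Check powers of 4: 4^2 = 16 <= 64/3, 4^3 = 64 > 64/3.
So the smallest such N is 3. Check: g(3) = 1/(3 * 64) = 1/192 < 1/64.

3


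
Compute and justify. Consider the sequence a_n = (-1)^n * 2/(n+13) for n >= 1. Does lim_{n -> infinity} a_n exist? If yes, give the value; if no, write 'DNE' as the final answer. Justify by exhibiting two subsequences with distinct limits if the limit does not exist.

Examine the behaviour of a_n along subsequences.
Even-n subsequence a_{2k} = 2/(2k+13) -> 0. Odd-n subsequence a_{2k+1} = -2/(2k+14) -> 0. Both tend to 0, which suggests the limit is 0; verify directly.
|a_n - 0| = 2/(n+13) < 2/n for every n >= 1.
Given epsilon > 0, choose a positive integer N > 2/epsilon. Then for all n >= N, |a_n| < 2/n <= 2/N < epsilon.
So by the definition of the limit, lim a_n exists and equals 0.

0


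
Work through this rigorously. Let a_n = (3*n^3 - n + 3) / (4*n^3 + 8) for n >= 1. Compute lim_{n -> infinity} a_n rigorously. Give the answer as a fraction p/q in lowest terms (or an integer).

Divide numerator and denominator by n^3, the highest power:
numerator / n^3 = 3 - 1/n^2 + 3/n^3
denominator / n^3 = 4 + 8/n^3
As n -> infinity, all terms of the form c/n^k (k >= 1) tend to 0.
So numerator / n^3 -> 3 and denominator / n^3 -> 4.
Therefore lim a_n = 3/4.

3/4


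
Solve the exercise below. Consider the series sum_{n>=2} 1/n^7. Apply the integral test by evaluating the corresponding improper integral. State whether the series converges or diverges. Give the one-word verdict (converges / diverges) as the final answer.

Let f(x) = x^(-7). Then f is positive, continuous, and decreasing on [2, infinity), so the integral test applies.
Compute the improper integral int_{2}^infinity f(x) dx:
  antiderivative F(x) = -1/(6*x^6).
  As x -> infinity, F(x) -> 0 (since p = 7 > 1).
  So int = F(infinity) - F(2) = 0 - (-1/384) = 1/384.
  Finite, so by the integral test, the series converges.

converges


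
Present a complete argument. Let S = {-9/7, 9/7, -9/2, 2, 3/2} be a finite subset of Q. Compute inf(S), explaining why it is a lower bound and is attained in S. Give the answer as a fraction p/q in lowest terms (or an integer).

S is finite, so inf(S) = min(S).
Sorted increasing:
-9/2, -9/7, 9/7, 3/2, 2
The extremum is -9/2.
For every x in S, x >= -9/2. And -9/2 is in S, so it is attained.
Therefore inf(S) = -9/2.

-9/2


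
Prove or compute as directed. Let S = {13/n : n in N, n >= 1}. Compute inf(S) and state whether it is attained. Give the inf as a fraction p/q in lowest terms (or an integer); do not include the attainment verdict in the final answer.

Analysis:
- Values: 13, 13/2, 13/3, 13/4, ... strictly decreasing.
- The maximum is 13 (n=1); sup = 13 (attained).
- The set is bounded below by 0; 13/n -> 0 so 0 is the greatest lower bound.
- 0 is not in the set, so inf = 0 is not attained.
Conclusion: inf(S) = 0, not attained in S.

0


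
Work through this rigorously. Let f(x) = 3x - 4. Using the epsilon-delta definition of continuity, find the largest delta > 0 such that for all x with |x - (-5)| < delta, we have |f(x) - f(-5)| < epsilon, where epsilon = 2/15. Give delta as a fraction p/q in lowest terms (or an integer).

We compute f(-5) = 3*(-5) - 4 = -19.
|f(x) - f(-5)| = |3x - 4 - (-19)| = |3(x - (-5))| = 3|x - (-5)|.
We need 3|x - (-5)| < 2/15, i.e. |x - (-5)| < 2/15 / 3 = 2/45.
So any delta <= 2/45 works. Conversely, if delta > 2/45, then x = -5 + 2/45 satisfies |x - (-5)| = 2/45 < delta but |f(x) - f(-5)| = 3 * 2/45 = 2/15, which is not < 2/15; so no larger delta works.
Hence the largest such delta is 2/45.

2/45


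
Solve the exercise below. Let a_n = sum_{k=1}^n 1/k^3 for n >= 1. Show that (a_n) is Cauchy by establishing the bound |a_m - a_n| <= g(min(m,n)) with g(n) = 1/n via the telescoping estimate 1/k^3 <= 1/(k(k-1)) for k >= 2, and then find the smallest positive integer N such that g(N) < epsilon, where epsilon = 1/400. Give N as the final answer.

For m > n >= 1: |a_m - a_n| = sum_{k=n+1}^m 1/k^3.
Use 1/k^3 <= 1/(k(k-1)) = 1/(k-1) - 1/k for k >= 2 (which holds since k^3 >= k^2 >= k(k-1) for k >= 2):
sum_{k=n+1}^m 1/k^3 <= sum_{k=n+1}^m (1/(k-1) - 1/k) = 1/n - 1/m <= 1/n.
By symmetry the same bound holds with n,m swapped, so |a_m - a_n| <= 1/min(m,n) = g(min(m,n)). Since g(n) -> 0, (a_n) is Cauchy.
Now solve g(N) < 1/400: 1/N < 1/400 <=> N > 1/(1/400) = 400.
The smallest integer strictly greater than 400 is N = 401.
Check: g(401) = 1/401 < 1/400; g(400) = 1/400 >= 1/400. So N = 401.

401


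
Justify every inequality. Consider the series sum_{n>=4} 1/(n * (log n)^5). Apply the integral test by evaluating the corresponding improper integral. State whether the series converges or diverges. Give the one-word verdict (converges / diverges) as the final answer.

Let f(x) = 1/(x*log(x)^5). Then f is positive, continuous, and decreasing on [4, infinity), so the integral test applies.
Compute the improper integral int_{4}^infinity f(x) dx:
  antiderivative F(x) = -1/(4*log(x)^4).
  F(x) -> 0 as x -> infinity.  int = 0 - F(4) = 1/(4*log(4)^4) < infinity. By the integral test, the series converges.

converges


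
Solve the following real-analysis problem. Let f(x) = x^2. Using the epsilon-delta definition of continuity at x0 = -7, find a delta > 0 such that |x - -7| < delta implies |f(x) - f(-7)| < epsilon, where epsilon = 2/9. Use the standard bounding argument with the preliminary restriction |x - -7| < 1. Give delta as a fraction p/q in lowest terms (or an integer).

Factor: |x^2 - (-7)^2| = |x - -7| * |x + -7|.
Impose |x - -7| < 1 first. Then |x + -7| = |(x - -7) + 2*(-7)| <= |x - -7| + 2*|-7| < 1 + 14 = 15.
So |x^2 - (-7)^2| < delta * 15.
We need delta * 15 <= 2/9, i.e. delta <= 2/9/15 = 2/135.
Since 2/135 < 1, this is tighter than 1; take delta = 2/135.
So delta = 2/135 works.

2/135


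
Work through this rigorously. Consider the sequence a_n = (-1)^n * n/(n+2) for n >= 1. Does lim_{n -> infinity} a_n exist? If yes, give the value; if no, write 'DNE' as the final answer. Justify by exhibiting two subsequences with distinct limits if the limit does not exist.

Examine the behaviour of a_n along subsequences.
a_{2k} = 2k/(2k+2) -> 1. a_{2k+1} = -(2k+1)/(2k+3) -> -1.
Since these two subsequential limits are 1 and -1, distinct, the full sequence cannot converge (a convergent sequence has all subsequences tending to the same limit). So lim a_n does not exist.

DNE


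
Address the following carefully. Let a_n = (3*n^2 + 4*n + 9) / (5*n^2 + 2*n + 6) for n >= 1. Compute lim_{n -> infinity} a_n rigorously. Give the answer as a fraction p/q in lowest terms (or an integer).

Divide numerator and denominator by n^2, the highest power:
numerator / n^2 = 3 + 4/n + 9/n^2
denominator / n^2 = 5 + 2/n + 6/n^2
As n -> infinity, all terms of the form c/n^k (k >= 1) tend to 0.
So numerator / n^2 -> 3 and denominator / n^2 -> 5.
Therefore lim a_n = 3/5.

3/5


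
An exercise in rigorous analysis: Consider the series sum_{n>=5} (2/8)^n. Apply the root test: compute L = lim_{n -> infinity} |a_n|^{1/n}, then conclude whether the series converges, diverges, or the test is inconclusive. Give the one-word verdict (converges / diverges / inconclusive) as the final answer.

Let a_n denote the general term. Form |a_n|^(1/n) and simplify:
|a_n|^(1/n) = 1/4
Take the limit as n -> infinity: L = 1/4.
Since L = 1/4 < 1, the root test implies convergence.

converges


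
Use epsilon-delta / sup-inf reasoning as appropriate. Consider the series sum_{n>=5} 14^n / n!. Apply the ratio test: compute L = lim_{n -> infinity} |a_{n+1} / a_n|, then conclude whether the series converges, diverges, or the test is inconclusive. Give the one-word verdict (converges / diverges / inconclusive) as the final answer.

Let a_n denote the general term. Form the ratio a_{n+1}/a_n and simplify:
a_{n+1}/a_n = 14/(n + 1)
Take the limit as n -> infinity: L = 0.
Since L = 0 < 1, the ratio test implies the series converges.

converges


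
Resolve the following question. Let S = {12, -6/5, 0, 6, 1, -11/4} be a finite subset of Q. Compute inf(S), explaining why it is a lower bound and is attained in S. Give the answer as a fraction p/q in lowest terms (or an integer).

S is finite, so inf(S) = min(S).
Sorted increasing:
-11/4, -6/5, 0, 1, 6, 12
The extremum is -11/4.
For every x in S, x >= -11/4. And -11/4 is in S, so it is attained.
Therefore inf(S) = -11/4.

-11/4


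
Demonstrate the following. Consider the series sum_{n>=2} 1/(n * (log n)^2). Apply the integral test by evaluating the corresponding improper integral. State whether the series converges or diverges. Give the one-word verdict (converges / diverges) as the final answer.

Let f(x) = 1/(x*log(x)^2). Then f is positive, continuous, and decreasing on [2, infinity), so the integral test applies.
Compute the improper integral int_{2}^infinity f(x) dx:
  antiderivative F(x) = -1/log(x).
  F(x) -> 0 as x -> infinity.  int = 0 - F(2) = 1/log(2) < infinity. By the integral test, the series converges.

converges


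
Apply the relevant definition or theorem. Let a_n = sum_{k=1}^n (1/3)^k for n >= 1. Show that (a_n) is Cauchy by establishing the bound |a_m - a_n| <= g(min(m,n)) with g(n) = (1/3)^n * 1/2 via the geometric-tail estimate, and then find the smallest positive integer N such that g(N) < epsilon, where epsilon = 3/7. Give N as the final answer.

For m > n >= 1: |a_m - a_n| = sum_{k=n+1}^m (1/3)^k < sum_{k=n+1}^infinity (1/3)^k = (1/3)^(n+1) / (1 - 1/3) = (1/3)^n * (1/3) * (3/2) = (1/3)^n * 1/2.
So g(n) = (1/3)^n / 2. Since g(n) -> 0, (a_n) is Cauchy.
Now solve g(N) < 3/7: (1/3)^N / 2 < 3/7 <=> 3^N > 1 / (2 * 3/7) = 7/6.
Check powers of 3: 3^0 = 1 <= 7/6, 3^1 = 3 > 7/6.
So the smallest such N is 1. Check: g(1) = 1/(2 * 3) = 1/6 < 3/7.

1


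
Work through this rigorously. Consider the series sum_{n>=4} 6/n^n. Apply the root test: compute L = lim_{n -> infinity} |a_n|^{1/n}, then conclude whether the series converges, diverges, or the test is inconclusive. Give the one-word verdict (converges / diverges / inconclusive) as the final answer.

Let a_n denote the general term. Form |a_n|^(1/n) and simplify:
|a_n|^(1/n) = 6^(1/n)/n
Take the limit as n -> infinity: L = 0.
Since L = 0 < 1, the root test implies convergence.

converges


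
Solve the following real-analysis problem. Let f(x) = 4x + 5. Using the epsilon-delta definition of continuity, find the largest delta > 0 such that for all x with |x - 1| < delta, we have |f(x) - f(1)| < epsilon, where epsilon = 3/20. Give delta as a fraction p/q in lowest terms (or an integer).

We compute f(1) = 4*(1) + 5 = 9.
|f(x) - f(1)| = |4x + 5 - (9)| = |4(x - 1)| = 4|x - 1|.
We need 4|x - 1| < 3/20, i.e. |x - 1| < 3/20 / 4 = 3/80.
So any delta <= 3/80 works. Conversely, if delta > 3/80, then x = 1 + 3/80 satisfies |x - 1| = 3/80 < delta but |f(x) - f(1)| = 4 * 3/80 = 3/20, which is not < 3/20; so no larger delta works.
Hence the largest such delta is 3/80.

3/80


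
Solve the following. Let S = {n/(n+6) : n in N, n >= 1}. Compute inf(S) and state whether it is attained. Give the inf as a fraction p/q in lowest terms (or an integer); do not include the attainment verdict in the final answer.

Analysis:
- Values: 1/7, 1/4, 1/3, 2/5, ... strictly increasing.
- Minimum is 1/7 (n=1); inf = 1/7 (attained).
- n/(n+6) = 1 - 6/(n+6) -> 1 from below as n -> infinity, and never equals 1.
- So sup = 1 (not attained).
Conclusion: inf(S) = 1/7, attained in S.

1/7


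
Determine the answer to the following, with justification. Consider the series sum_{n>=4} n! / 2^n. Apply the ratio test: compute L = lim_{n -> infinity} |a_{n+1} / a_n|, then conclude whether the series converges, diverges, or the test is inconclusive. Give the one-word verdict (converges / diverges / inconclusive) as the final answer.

Let a_n denote the general term. Form the ratio a_{n+1}/a_n and simplify:
a_{n+1}/a_n = n/2 + 1/2
Take the limit as n -> infinity: L = infinity.
Since L = infinity > 1 (or L = infinity), the ratio test implies the series diverges.

diverges


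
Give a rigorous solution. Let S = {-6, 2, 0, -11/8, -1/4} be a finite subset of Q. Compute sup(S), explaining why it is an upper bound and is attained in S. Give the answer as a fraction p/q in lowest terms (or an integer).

S is finite, so sup(S) = max(S).
Sorted decreasing:
2, 0, -1/4, -11/8, -6
The extremum is 2.
For every x in S, x <= 2. And 2 is in S, so it is attained.
Therefore sup(S) = 2.

2


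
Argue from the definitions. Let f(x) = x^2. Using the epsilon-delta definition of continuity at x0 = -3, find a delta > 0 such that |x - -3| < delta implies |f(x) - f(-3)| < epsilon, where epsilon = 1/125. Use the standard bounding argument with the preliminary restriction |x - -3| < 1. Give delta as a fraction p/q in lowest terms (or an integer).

Factor: |x^2 - (-3)^2| = |x - -3| * |x + -3|.
Impose |x - -3| < 1 first. Then |x + -3| = |(x - -3) + 2*(-3)| <= |x - -3| + 2*|-3| < 1 + 6 = 7.
So |x^2 - (-3)^2| < delta * 7.
We need delta * 7 <= 1/125, i.e. delta <= 1/125/7 = 1/875.
Since 1/875 < 1, this is tighter than 1; take delta = 1/875.
So delta = 1/875 works.

1/875


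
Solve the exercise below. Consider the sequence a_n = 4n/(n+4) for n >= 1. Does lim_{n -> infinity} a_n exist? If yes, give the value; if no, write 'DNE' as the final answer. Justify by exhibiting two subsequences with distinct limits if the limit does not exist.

Examine the behaviour of a_n along subsequences.
Even-n subsequence a_{2k} = 4(2k)/(2k+4) -> 4. Odd-n subsequence a_{2k+1} = 4(2k+1)/(2k+5) -> 4. Both tend to 4, which suggests the limit is 4; verify directly.
|a_n - 4| = |4n - 4(n+4)| / (n+4) = 16/(n+4) < 16/n for every n >= 1.
Given epsilon > 0, choose a positive integer N > 16/epsilon. Then for all n >= N, |a_n - 4| < 16/n <= 16/N < epsilon.
So by the definition of the limit, lim a_n exists and equals 4.

4


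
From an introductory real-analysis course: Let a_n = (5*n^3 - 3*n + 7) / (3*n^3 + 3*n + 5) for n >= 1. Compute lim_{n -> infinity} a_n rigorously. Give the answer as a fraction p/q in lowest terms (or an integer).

Divide numerator and denominator by n^3, the highest power:
numerator / n^3 = 5 - 3/n^2 + 7/n^3
denominator / n^3 = 3 + 3/n^2 + 5/n^3
As n -> infinity, all terms of the form c/n^k (k >= 1) tend to 0.
So numerator / n^3 -> 5 and denominator / n^3 -> 3.
Therefore lim a_n = 5/3.

5/3


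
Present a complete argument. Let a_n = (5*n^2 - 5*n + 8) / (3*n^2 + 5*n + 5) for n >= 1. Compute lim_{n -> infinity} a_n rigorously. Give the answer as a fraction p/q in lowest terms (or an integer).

Divide numerator and denominator by n^2, the highest power:
numerator / n^2 = 5 - 5/n + 8/n^2
denominator / n^2 = 3 + 5/n + 5/n^2
As n -> infinity, all terms of the form c/n^k (k >= 1) tend to 0.
So numerator / n^2 -> 5 and denominator / n^2 -> 3.
Therefore lim a_n = 5/3.

5/3


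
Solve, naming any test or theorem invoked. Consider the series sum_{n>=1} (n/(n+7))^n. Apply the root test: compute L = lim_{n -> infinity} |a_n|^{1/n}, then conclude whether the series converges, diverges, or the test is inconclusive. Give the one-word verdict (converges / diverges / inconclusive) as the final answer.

Let a_n denote the general term. Form |a_n|^(1/n) and simplify:
|a_n|^(1/n) = n/(n + 7)
Take the limit as n -> infinity: L = 1.
Since L = 1, the root test is inconclusive. (In fact a_n = (n/(n+7))^n -> e^(-7) != 0, so the nth-term test shows divergence; but the root test itself gives no conclusion.)

inconclusive


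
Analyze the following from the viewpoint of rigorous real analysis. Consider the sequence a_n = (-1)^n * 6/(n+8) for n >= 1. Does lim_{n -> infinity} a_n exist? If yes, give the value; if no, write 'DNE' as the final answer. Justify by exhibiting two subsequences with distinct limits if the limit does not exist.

Examine the behaviour of a_n along subsequences.
Even-n subsequence a_{2k} = 6/(2k+8) -> 0. Odd-n subsequence a_{2k+1} = -6/(2k+9) -> 0. Both tend to 0, which suggests the limit is 0; verify directly.
|a_n - 0| = 6/(n+8) < 6/n for every n >= 1.
Given epsilon > 0, choose a positive integer N > 6/epsilon. Then for all n >= N, |a_n| < 6/n <= 6/N < epsilon.
So by the definition of the limit, lim a_n exists and equals 0.

0


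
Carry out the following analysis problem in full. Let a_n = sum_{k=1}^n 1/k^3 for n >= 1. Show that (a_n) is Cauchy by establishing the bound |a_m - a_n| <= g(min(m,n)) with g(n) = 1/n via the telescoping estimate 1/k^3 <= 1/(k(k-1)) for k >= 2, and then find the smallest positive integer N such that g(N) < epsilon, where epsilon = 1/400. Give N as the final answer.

For m > n >= 1: |a_m - a_n| = sum_{k=n+1}^m 1/k^3.
Use 1/k^3 <= 1/(k(k-1)) = 1/(k-1) - 1/k for k >= 2 (which holds since k^3 >= k^2 >= k(k-1) for k >= 2):
sum_{k=n+1}^m 1/k^3 <= sum_{k=n+1}^m (1/(k-1) - 1/k) = 1/n - 1/m <= 1/n.
By symmetry the same bound holds with n,m swapped, so |a_m - a_n| <= 1/min(m,n) = g(min(m,n)). Since g(n) -> 0, (a_n) is Cauchy.
Now solve g(N) < 1/400: 1/N < 1/400 <=> N > 1/(1/400) = 400.
The smallest integer strictly greater than 400 is N = 401.
Check: g(401) = 1/401 < 1/400; g(400) = 1/400 >= 1/400. So N = 401.

401


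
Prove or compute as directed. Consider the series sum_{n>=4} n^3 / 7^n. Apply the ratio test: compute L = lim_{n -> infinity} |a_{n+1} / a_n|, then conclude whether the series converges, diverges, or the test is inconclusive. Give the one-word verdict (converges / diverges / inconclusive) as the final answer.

Let a_n denote the general term. Form the ratio a_{n+1}/a_n and simplify:
a_{n+1}/a_n = (n + 1)^3/(7*n^3)
Take the limit as n -> infinity: L = 1/7.
Since L = 1/7 < 1, the ratio test implies the series converges.

converges


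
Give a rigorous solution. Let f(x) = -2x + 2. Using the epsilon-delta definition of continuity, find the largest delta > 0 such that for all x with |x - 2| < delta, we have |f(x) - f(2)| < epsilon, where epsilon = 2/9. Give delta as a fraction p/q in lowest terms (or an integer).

We compute f(2) = -2*(2) + 2 = -2.
|f(x) - f(2)| = |-2x + 2 - (-2)| = |-2(x - 2)| = 2|x - 2|.
We need 2|x - 2| < 2/9, i.e. |x - 2| < 2/9 / 2 = 1/9.
So any delta <= 1/9 works. Conversely, if delta > 1/9, then x = 2 + 1/9 satisfies |x - 2| = 1/9 < delta but |f(x) - f(2)| = 2 * 1/9 = 2/9, which is not < 2/9; so no larger delta works.
Hence the largest such delta is 1/9.

1/9


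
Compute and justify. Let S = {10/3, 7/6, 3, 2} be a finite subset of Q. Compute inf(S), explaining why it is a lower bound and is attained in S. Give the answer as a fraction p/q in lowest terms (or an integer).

S is finite, so inf(S) = min(S).
Sorted increasing:
7/6, 2, 3, 10/3
The extremum is 7/6.
For every x in S, x >= 7/6. And 7/6 is in S, so it is attained.
Therefore inf(S) = 7/6.

7/6
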